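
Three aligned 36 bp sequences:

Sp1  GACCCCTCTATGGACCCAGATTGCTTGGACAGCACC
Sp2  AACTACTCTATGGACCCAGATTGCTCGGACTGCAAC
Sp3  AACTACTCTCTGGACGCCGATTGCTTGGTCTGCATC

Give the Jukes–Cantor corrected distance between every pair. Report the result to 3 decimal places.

Sp1–Sp2: 6/36 sites differ → p ≈ 0.166667, d = −0.75 ln(1 − 0.222223) = 0.188487 ≈ 0.188.
Sp1–Sp3: 9/36 sites differ → p = 0.25, d = −0.75 ln(1 − 0.333333) = 0.304098 ≈ 0.304.
Sp2–Sp3: 6/36 sites differ → p ≈ 0.166667, d = −0.75 ln(1 − 0.222223) = 0.188487 ≈ 0.188.

d(Sp1,Sp2) = 0.188, d(Sp1,Sp3) = 0.304, d(Sp2,Sp3) = 0.188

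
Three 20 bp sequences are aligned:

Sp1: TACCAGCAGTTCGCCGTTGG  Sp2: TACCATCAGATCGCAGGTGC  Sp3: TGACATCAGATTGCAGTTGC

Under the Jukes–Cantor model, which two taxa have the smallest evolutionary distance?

Sp2 and Sp3

Sp1–Sp2: 5/20 differ, p = 0.250, d = 0.304.
Sp1–Sp3: 7/20 differ, p = 0.350, d = 0.471.
Sp2–Sp3: 4/20 differ, p = 0.200, d = 0.233.
The smallest distance is between Sp2 and Sp3.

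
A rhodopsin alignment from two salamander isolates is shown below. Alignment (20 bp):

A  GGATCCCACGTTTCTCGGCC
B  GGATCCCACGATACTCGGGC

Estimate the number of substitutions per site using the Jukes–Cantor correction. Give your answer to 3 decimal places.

The sequences differ at 3 of 20 sites (11, 13, 19), so p = 3/20 = 0.15.
d = −(3/4) ln(1 − 4p/3) = −0.75 ln(1 − 0.2) = −0.75 ln(0.8)
  = −0.75 × (-0.223144) = 0.167358 substitutions/site.

0.167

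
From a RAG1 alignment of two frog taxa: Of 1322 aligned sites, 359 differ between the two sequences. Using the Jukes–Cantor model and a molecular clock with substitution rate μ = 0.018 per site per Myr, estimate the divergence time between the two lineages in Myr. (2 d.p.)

p = 359/1322 ≈ 0.271558.
d = −(3/4) ln(1 − 4p/3) = −0.75 ln(1 − 0.362077) = −0.75 ln(0.637923)
  = −0.75 × (-0.449538) = 0.337154 substitutions/site.
Under a molecular clock d = 2μt, so t = d/(2μ) = 0.337154 / (2 × 0.018) = 9.37 Myr.

9.37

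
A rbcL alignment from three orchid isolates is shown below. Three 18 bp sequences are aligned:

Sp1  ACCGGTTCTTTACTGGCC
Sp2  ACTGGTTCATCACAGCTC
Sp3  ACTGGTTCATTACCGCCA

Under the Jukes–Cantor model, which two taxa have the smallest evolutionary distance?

Sp1–Sp2: 6/18 differ, p = 0.333, d = 0.441.
Sp1–Sp3: 5/18 differ, p = 0.278, d = 0.347.
Sp2–Sp3: 4/18 differ, p = 0.222, d = 0.264.
The smallest distance is between Sp2 and Sp3.

Sp2 and Sp3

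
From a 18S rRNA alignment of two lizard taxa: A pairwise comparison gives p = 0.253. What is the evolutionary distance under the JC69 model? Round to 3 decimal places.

d = −(3/4) ln(1 − 4p/3) = −0.75 ln(1 − 0.337333) = −0.75 ln(0.662667)
  = −0.75 × (-0.411483) = 0.308612 substitutions/site.

0.309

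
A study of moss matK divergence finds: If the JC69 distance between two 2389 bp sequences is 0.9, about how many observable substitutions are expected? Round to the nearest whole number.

Invert JC69: p = (3/4)(1 − e^(−4d/3)) = 0.75 × (1 − e^(-1.2)) = 0.75 × (1 − 0.301194) = 0.524105.
Expected differing sites = pL ≈ 0.524105 × 2389 = 1252.086845 ≈ 1252.

1252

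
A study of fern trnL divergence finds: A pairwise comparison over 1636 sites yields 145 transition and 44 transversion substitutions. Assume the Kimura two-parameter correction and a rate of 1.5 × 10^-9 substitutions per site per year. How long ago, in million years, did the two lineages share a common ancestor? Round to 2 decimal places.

P = 145/1636 ≈ 0.088631 and Q = 44/1636 ≈ 0.026895.
Under the Kimura two-parameter model, d = −½ ln(1 − 2P − Q) − ¼ ln(1 − 2Q).
1 − 2P − Q = 0.795843, giving −½ ln(0.795843) = 0.114177.
1 − 2Q = 0.94621, giving −¼ ln(0.94621) = 0.013823.
d = 0.114177 + 0.013823 = 0.128000.
Under a molecular clock d = 2μt, so t = d/(2μ) = 0.128000 / (2 × 1.5 × 10^-9) = 42.67 million years.

42.67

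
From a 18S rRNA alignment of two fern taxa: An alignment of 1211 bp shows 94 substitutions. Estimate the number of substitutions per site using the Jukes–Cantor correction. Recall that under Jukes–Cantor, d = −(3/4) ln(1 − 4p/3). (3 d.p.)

0.082

p = 94/1211 ≈ 0.077622.
d = −(3/4) ln(1 − 4p/3) = −0.75 ln(1 − 0.103496) = −0.75 ln(0.896504)
  = −0.75 × (-0.109253) = 0.081940 substitutions/site.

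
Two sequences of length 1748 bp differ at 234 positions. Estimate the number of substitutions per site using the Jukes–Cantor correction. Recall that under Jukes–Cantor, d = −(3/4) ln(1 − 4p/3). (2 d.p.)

0.15

p = 234/1748 ≈ 0.133867.
d = −(3/4) ln(1 − 4p/3) = −0.75 ln(1 − 0.178489) = −0.75 ln(0.821511)
  = −0.75 × (-0.196610) = 0.147458 substitutions/site.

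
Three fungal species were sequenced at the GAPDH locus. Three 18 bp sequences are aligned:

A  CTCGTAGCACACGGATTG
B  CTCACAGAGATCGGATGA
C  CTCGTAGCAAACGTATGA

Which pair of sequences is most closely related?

A and C

A–B: 8/18 differ, p = 0.444, d = 0.673.
A–C: 4/18 differ, p = 0.222, d = 0.264.
B–C: 6/18 differ, p = 0.333, d = 0.441.
The smallest distance is between A and C.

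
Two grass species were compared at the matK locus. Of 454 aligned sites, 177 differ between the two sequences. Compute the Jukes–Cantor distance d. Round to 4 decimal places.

p = 177/454 ≈ 0.389868.
d = −(3/4) ln(1 − 4p/3) = −0.75 ln(1 − 0.519824) = −0.75 ln(0.480176)
  = −0.75 × (-0.733603) = 0.550202 substitutions/site.

0.5502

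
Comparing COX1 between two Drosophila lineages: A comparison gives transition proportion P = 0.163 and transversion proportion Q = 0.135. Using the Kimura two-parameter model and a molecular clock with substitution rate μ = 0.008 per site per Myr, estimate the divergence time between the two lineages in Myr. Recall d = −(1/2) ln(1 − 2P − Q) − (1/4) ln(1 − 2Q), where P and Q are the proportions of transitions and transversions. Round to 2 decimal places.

Under the Kimura two-parameter model, d = −½ ln(1 − 2P − Q) − ¼ ln(1 − 2Q).
1 − 2P − Q = 0.539, giving −½ ln(0.539) = 0.309020.
1 − 2Q = 0.73, giving −¼ ln(0.73) = 0.078678.
d = 0.309020 + 0.078678 = 0.387698.
Under a molecular clock d = 2μt, so t = d/(2μ) = 0.387698 / (2 × 0.008) = 24.23 Myr.

24.23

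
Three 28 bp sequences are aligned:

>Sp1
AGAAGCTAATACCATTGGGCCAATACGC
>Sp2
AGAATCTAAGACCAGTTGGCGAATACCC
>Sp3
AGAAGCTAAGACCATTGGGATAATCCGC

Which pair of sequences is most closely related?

Sp1–Sp2: 6/28 differ, p = 0.214, d = 0.252.
Sp1–Sp3: 4/28 differ, p = 0.143, d = 0.158.
Sp2–Sp3: 7/28 differ, p = 0.250, d = 0.304.
The smallest distance is between Sp1 and Sp3.

Sp1 and Sp3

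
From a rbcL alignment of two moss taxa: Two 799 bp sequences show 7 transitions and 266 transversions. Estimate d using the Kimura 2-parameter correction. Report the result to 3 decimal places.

0.490

P = 7/799 ≈ 0.008761 and Q = 266/799 ≈ 0.332916.
Under the Kimura two-parameter model, d = −½ ln(1 − 2P − Q) − ¼ ln(1 − 2Q).
1 − 2P − Q = 0.649562, giving −½ ln(0.649562) = 0.215728.
1 − 2Q = 0.334168, giving −¼ ln(0.334168) = 0.274028.
d = 0.215728 + 0.274028 = 0.489756.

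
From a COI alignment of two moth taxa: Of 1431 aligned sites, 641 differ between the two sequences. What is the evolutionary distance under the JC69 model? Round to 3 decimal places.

p = 641/1431 ≈ 0.447939.
d = −(3/4) ln(1 − 4p/3) = −0.75 ln(1 − 0.597252) = −0.75 ln(0.402748)
  = −0.75 × (-0.909444) = 0.682083 substitutions/site.

0.682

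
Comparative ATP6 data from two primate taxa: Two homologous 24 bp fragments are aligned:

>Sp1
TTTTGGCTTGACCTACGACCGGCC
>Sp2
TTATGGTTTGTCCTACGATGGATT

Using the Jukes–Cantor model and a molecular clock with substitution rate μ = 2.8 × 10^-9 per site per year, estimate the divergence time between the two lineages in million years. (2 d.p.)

The sequences differ at 8 of 24 sites (3, 7, 11, 19, 20, 22, 23, 24), so p = 8/24 ≈ 0.333333.
d = −(3/4) ln(1 − 4p/3) = −0.75 ln(1 − 0.444444) = −0.75 ln(0.555556)
  = −0.75 × (-0.587786) = 0.440840 substitutions/site.
Under a molecular clock d = 2μt, so t = d/(2μ) = 0.440840 / (2 × 2.8 × 10^-9) = 78.72 million years.

78.72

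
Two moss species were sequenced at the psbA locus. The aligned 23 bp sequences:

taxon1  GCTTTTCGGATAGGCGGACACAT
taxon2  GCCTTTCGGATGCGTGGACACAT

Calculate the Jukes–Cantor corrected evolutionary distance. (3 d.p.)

The sequences differ at 4 of 23 sites (3, 12, 13, 15), so p = 4/23 ≈ 0.173913.
d = −(3/4) ln(1 − 4p/3) = −0.75 ln(1 − 0.231884) = −0.75 ln(0.768116)
  = −0.75 × (-0.263815) = 0.197861 substitutions/site.

0.198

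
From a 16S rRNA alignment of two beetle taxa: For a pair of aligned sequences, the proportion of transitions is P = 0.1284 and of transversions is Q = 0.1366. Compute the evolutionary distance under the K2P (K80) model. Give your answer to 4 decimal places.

0.3297

Under the Kimura two-parameter model, d = −½ ln(1 − 2P − Q) − ¼ ln(1 − 2Q).
1 − 2P − Q = 0.6066, giving −½ ln(0.6066) = 0.249943.
1 − 2Q = 0.7268, giving −¼ ln(0.7268) = 0.079776.
d = 0.249943 + 0.079776 = 0.329719.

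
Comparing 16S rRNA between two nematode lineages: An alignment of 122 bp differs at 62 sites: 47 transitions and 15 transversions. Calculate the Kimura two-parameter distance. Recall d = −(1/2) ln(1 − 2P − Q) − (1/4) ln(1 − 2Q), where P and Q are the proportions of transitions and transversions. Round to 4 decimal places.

1.1901

P = 47/122 ≈ 0.385246 and Q = 15/122 ≈ 0.122951.
Under the Kimura two-parameter model, d = −½ ln(1 − 2P − Q) − ¼ ln(1 − 2Q).
1 − 2P − Q = 0.106557, giving −½ ln(0.106557) = 1.119538.
1 − 2Q = 0.754098, giving −¼ ln(0.754098) = 0.070558.
d = 1.119538 + 0.070558 = 1.190096.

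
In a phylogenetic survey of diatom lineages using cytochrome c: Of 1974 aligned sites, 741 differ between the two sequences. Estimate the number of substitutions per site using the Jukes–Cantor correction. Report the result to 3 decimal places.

p = 741/1974 ≈ 0.37538.
d = −(3/4) ln(1 − 4p/3) = −0.75 ln(1 − 0.500507) = −0.75 ln(0.499493)
  = −0.75 × (-0.694162) = 0.520622 substitutions/site.

0.521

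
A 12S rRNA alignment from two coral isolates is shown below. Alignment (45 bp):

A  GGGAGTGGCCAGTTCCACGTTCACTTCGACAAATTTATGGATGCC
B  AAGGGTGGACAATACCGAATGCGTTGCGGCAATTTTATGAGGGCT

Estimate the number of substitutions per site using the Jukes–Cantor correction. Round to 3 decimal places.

The sequences differ at 19 of 45 sites, so p = 19/45 ≈ 0.422222.
d = −(3/4) ln(1 − 4p/3) = −0.75 ln(1 − 0.562963) = −0.75 ln(0.437037)
  = −0.75 × (-0.827737) = 0.620803 substitutions/site.

0.621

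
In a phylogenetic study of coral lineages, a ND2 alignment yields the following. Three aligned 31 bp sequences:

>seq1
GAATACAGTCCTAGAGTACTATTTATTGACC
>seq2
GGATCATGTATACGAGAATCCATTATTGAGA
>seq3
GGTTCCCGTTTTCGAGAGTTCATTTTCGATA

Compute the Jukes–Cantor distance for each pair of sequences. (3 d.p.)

d(seq1,seq2) = 0.777, d(seq1,seq3) = 0.874, d(seq2,seq3) = 0.422

seq1–seq2: 15/31 sites differ → p ≈ 0.483871, d = −0.75 ln(1 − 0.645161) = 0.777068 ≈ 0.777.
seq1–seq3: 16/31 sites differ → p ≈ 0.516129, d = −0.75 ln(1 − 0.688172) = 0.873978 ≈ 0.874.
seq2–seq3: 10/31 sites differ → p ≈ 0.322581, d = −0.75 ln(1 − 0.430108) = 0.421731 ≈ 0.422.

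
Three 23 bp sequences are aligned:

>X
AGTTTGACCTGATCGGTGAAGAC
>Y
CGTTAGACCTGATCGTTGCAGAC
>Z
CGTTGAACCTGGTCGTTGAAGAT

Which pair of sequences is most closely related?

X and Y

X–Y: 4/23 differ, p = 0.174, d = 0.198.
X–Z: 6/23 differ, p = 0.261, d = 0.321.
Y–Z: 5/23 differ, p = 0.217, d = 0.257.
The smallest distance is between X and Y.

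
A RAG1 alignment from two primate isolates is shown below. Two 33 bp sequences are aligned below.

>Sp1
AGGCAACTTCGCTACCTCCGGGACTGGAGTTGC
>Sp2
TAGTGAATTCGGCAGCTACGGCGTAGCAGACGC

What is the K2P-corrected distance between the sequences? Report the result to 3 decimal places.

0.794

Of 33 sites, 7 differences are transitions and 9 are transversions, so P = 7/33 ≈ 0.212121 and Q = 9/33 ≈ 0.272727.
Under the Kimura two-parameter model, d = −½ ln(1 − 2P − Q) − ¼ ln(1 − 2Q).
1 − 2P − Q = 0.303031, giving −½ ln(0.303031) = 0.596960.
1 − 2Q = 0.454546, giving −¼ ln(0.454546) = 0.197114.
d = 0.596960 + 0.197114 = 0.794074.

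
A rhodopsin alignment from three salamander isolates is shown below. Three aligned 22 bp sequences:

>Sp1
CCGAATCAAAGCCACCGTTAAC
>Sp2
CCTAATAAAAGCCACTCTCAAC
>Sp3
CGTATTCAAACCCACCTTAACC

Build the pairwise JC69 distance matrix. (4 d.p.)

d(Sp1,Sp2) = 0.2708, d(Sp1,Sp3) = 0.4141, d(Sp2,Sp3) = 0.4975

Sp1–Sp2: 5/22 sites differ → p ≈ 0.227273, d = −0.75 ln(1 − 0.303031) = 0.270761 ≈ 0.2708.
Sp1–Sp3: 7/22 sites differ → p ≈ 0.318182, d = −0.75 ln(1 − 0.424243) = 0.414052 ≈ 0.4141.
Sp2–Sp3: 8/22 sites differ → p ≈ 0.363636, d = −0.75 ln(1 − 0.484848) = 0.497470 ≈ 0.4975.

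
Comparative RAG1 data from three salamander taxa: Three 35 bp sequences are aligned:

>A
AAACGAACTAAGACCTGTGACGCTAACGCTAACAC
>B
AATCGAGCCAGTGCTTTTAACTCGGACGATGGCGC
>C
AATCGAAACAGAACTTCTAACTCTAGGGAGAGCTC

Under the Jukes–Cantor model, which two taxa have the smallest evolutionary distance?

B and C

A–B: 16/35 differ, p = 0.457, d = 0.705.
A–C: 15/35 differ, p = 0.429, d = 0.635.
B–C: 12/35 differ, p = 0.343, d = 0.458.
The smallest distance is between B and C.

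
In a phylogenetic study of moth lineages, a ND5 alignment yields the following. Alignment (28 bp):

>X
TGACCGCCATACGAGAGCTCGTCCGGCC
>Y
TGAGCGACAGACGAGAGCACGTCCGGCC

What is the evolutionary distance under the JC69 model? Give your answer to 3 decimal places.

0.158

The sequences differ at 4 of 28 sites (4, 7, 10, 19), so p = 4/28 ≈ 0.142857.
d = −(3/4) ln(1 − 4p/3) = −0.75 ln(1 − 0.190476) = −0.75 ln(0.809524)
  = −0.75 × (-0.211309) = 0.158482 substitutions/site.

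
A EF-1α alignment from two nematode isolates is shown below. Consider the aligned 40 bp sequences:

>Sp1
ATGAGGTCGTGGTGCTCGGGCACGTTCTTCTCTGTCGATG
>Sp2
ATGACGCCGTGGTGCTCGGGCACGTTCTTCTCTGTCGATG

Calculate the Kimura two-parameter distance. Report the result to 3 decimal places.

Of 40 sites, 1 differences are transitions and 1 are transversions, so P = 1/40 = 0.025 and Q = 1/40 = 0.025.
Under the Kimura two-parameter model, d = −½ ln(1 − 2P − Q) − ¼ ln(1 − 2Q).
1 − 2P − Q = 0.925, giving −½ ln(0.925) = 0.038981.
1 − 2Q = 0.95, giving −¼ ln(0.95) = 0.012823.
d = 0.038981 + 0.012823 = 0.051804.

0.052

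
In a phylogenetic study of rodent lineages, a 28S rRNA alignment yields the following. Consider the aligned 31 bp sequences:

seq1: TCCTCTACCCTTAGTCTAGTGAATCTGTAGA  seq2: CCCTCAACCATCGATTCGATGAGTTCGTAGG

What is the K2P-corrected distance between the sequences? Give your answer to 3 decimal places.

0.947

Of 31 sites, 12 differences are transitions and 2 are transversions, so P = 12/31 ≈ 0.387097 and Q = 2/31 ≈ 0.064516.
Under the Kimura two-parameter model, d = −½ ln(1 − 2P − Q) − ¼ ln(1 − 2Q).
1 − 2P − Q = 0.16129, giving −½ ln(0.16129) = 0.912276.
1 − 2Q = 0.870968, giving −¼ ln(0.870968) = 0.034538.
d = 0.912276 + 0.034538 = 0.946814.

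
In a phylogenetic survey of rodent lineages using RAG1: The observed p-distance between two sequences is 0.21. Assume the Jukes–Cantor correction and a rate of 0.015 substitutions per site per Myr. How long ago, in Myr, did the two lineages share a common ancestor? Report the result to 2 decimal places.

d = −(3/4) ln(1 − 4p/3) = −0.75 ln(1 − 0.28) = −0.75 ln(0.72)
  = −0.75 × (-0.328504) = 0.246378 substitutions/site.
Under a molecular clock d = 2μt, so t = d/(2μ) = 0.246378 / (2 × 0.015) = 8.21 Myr.

8.21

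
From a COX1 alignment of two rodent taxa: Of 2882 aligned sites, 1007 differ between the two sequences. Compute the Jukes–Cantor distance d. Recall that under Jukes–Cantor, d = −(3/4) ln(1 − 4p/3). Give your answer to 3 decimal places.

p = 1007/2882 ≈ 0.34941.
d = −(3/4) ln(1 − 4p/3) = −0.75 ln(1 − 0.46588) = −0.75 ln(0.53412)
  = −0.75 × (-0.627135) = 0.470351 substitutions/site.

0.470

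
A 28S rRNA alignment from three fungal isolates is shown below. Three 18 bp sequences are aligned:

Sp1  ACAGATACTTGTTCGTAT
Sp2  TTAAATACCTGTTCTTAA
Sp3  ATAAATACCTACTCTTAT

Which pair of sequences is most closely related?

Sp2 and Sp3

Sp1–Sp2: 6/18 differ, p = 0.333, d = 0.441.
Sp1–Sp3: 6/18 differ, p = 0.333, d = 0.441.
Sp2–Sp3: 4/18 differ, p = 0.222, d = 0.264.
The smallest distance is between Sp2 and Sp3.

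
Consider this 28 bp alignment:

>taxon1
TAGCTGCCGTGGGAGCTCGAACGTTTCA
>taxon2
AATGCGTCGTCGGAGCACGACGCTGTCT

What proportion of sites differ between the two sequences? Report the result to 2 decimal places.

The sequences differ at 12 of 28 positions.
p = 12/28 = 0.428571… ≈ 0.43 (to 2 d.p.).

0.43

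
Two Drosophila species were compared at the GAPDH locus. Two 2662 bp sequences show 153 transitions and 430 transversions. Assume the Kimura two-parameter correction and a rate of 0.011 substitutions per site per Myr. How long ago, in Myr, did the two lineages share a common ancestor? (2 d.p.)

11.79

P = 153/2662 ≈ 0.057476 and Q = 430/2662 ≈ 0.161533.
Under the Kimura two-parameter model, d = −½ ln(1 − 2P − Q) − ¼ ln(1 − 2Q).
1 − 2P − Q = 0.723515, giving −½ ln(0.723515) = 0.161817.
1 − 2Q = 0.676934, giving −¼ ln(0.676934) = 0.097545.
d = 0.161817 + 0.097545 = 0.259362.
Under a molecular clock d = 2μt, so t = d/(2μ) = 0.259362 / (2 × 0.011) = 11.79 Myr.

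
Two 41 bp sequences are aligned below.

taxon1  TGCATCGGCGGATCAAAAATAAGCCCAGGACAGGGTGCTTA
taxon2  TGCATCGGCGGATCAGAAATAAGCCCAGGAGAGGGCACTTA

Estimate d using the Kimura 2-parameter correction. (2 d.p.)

0.11

Of 41 sites, 3 differences are transitions and 1 are transversions, so P = 3/41 ≈ 0.073171 and Q = 1/41 ≈ 0.02439.
Under the Kimura two-parameter model, d = −½ ln(1 − 2P − Q) − ¼ ln(1 − 2Q).
1 − 2P − Q = 0.829268, giving −½ ln(0.829268) = 0.093606.
1 − 2Q = 0.95122, giving −¼ ln(0.95122) = 0.012502.
d = 0.093606 + 0.012502 = 0.106108.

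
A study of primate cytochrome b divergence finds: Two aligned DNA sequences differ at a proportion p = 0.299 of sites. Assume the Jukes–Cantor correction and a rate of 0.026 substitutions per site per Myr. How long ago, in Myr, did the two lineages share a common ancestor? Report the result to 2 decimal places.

d = −(3/4) ln(1 − 4p/3) = −0.75 ln(1 − 0.398667) = −0.75 ln(0.601333)
  = −0.75 × (-0.508606) = 0.381455 substitutions/site.
Under a molecular clock d = 2μt, so t = d/(2μ) = 0.381455 / (2 × 0.026) = 7.34 Myr.

7.34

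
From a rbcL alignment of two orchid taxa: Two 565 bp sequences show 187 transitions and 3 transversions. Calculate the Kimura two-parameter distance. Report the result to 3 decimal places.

0.553

P = 187/565 ≈ 0.330973 and Q = 3/565 ≈ 0.00531.
Under the Kimura two-parameter model, d = −½ ln(1 − 2P − Q) − ¼ ln(1 − 2Q).
1 − 2P − Q = 0.332744, giving −½ ln(0.332744) = 0.550191.
1 − 2Q = 0.98938, giving −¼ ln(0.98938) = 0.002669.
d = 0.550191 + 0.002669 = 0.552860.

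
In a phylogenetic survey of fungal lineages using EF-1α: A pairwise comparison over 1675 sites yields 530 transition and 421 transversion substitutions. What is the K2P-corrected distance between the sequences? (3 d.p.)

1.252

P = 530/1675 ≈ 0.316418 and Q = 421/1675 ≈ 0.251343.
Under the Kimura two-parameter model, d = −½ ln(1 − 2P − Q) − ¼ ln(1 − 2Q).
1 − 2P − Q = 0.115821, giving −½ ln(0.115821) = 1.077855.
1 − 2Q = 0.497314, giving −¼ ln(0.497314) = 0.174633.
d = 1.077855 + 0.174633 = 1.252488.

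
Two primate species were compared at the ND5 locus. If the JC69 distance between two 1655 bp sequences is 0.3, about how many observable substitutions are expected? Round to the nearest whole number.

409

Invert JC69: p = (3/4)(1 − e^(−4d/3)) = 0.75 × (1 − e^(-0.4)) = 0.75 × (1 − 0.670320) = 0.247260.
Expected differing sites = pL ≈ 0.247260 × 1655 = 409.2153 ≈ 409.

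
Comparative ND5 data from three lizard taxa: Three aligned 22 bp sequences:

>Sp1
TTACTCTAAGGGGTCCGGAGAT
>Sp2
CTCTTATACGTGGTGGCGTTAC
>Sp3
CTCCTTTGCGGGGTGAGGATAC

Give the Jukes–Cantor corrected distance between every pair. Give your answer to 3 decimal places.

d(Sp1,Sp2) = 0.974, d(Sp1,Sp3) = 0.591, d(Sp2,Sp3) = 0.414

Sp1–Sp2: 12/22 sites differ → p ≈ 0.545455, d = −0.75 ln(1 − 0.727273) = 0.974463 ≈ 0.974.
Sp1–Sp3: 9/22 sites differ → p ≈ 0.409091, d = −0.75 ln(1 − 0.545455) = 0.591344 ≈ 0.591.
Sp2–Sp3: 7/22 sites differ → p ≈ 0.318182, d = −0.75 ln(1 − 0.424243) = 0.414052 ≈ 0.414.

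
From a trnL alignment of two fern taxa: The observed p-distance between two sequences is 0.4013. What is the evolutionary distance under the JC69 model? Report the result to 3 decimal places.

0.574

d = −(3/4) ln(1 − 4p/3) = −0.75 ln(1 − 0.535067) = −0.75 ln(0.464933)
  = −0.75 × (-0.765862) = 0.574397 substitutions/site.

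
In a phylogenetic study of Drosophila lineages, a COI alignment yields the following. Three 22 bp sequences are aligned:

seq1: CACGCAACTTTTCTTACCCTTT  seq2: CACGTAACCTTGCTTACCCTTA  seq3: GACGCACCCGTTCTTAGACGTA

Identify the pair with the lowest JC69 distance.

seq1 and seq2

seq1–seq2: 4/22 differ, p = 0.182, d = 0.208.
seq1–seq3: 8/22 differ, p = 0.364, d = 0.497.
seq2–seq3: 8/22 differ, p = 0.364, d = 0.497.
The smallest distance is between seq1 and seq2.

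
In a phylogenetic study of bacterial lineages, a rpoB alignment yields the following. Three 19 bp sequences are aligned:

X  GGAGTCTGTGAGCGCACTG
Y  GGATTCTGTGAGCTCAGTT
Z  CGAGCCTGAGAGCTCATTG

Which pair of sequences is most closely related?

X–Y: 4/19 differ, p = 0.211, d = 0.247.
X–Z: 5/19 differ, p = 0.263, d = 0.324.
Y–Z: 6/19 differ, p = 0.316, d = 0.410.
The smallest distance is between X and Y.

X and Y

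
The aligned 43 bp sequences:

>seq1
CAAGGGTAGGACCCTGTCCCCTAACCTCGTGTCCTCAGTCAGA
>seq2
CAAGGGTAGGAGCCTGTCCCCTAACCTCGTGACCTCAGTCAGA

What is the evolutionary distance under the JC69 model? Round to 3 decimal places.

The sequences differ at 2 of 43 sites (12, 32), so p = 2/43 ≈ 0.046512.
d = −(3/4) ln(1 − 4p/3) = −0.75 ln(1 − 0.062016) = −0.75 ln(0.937984)
  = −0.75 × (-0.064022) = 0.048017 substitutions/site.

0.048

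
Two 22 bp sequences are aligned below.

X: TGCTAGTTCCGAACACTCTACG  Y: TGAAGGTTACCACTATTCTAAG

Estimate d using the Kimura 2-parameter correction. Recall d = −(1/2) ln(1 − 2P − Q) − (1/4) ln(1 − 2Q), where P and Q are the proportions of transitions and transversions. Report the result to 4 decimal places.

Of 22 sites, 3 differences are transitions and 6 are transversions, so P = 3/22 ≈ 0.136364 and Q = 6/22 ≈ 0.272727.
Under the Kimura two-parameter model, d = −½ ln(1 − 2P − Q) − ¼ ln(1 − 2Q).
1 − 2P − Q = 0.454545, giving −½ ln(0.454545) = 0.394229.
1 − 2Q = 0.454546, giving −¼ ln(0.454546) = 0.197114.
d = 0.394229 + 0.197114 = 0.591343.

0.5913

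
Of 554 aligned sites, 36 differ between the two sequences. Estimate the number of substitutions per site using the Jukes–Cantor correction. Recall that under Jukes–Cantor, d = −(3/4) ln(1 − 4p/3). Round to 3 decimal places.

0.068

p = 36/554 ≈ 0.064982.
d = −(3/4) ln(1 − 4p/3) = −0.75 ln(1 − 0.086643) = −0.75 ln(0.913357)
  = −0.75 × (-0.090628) = 0.067971 substitutions/site.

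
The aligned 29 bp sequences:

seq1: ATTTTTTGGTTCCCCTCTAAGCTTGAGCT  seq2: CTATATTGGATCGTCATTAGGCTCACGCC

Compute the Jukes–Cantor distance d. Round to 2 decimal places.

0.68

The sequences differ at 13 of 29 sites, so p = 13/29 ≈ 0.448276.
d = −(3/4) ln(1 − 4p/3) = −0.75 ln(1 − 0.597701) = −0.75 ln(0.402299)
  = −0.75 × (-0.910560) = 0.682920 substitutions/site.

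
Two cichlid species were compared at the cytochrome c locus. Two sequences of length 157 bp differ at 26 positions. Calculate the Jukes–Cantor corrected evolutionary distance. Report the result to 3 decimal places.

0.187

p = 26/157 ≈ 0.165605.
d = −(3/4) ln(1 − 4p/3) = −0.75 ln(1 − 0.220807) = −0.75 ln(0.779193)
  = −0.75 × (-0.249497) = 0.187123 substitutions/site.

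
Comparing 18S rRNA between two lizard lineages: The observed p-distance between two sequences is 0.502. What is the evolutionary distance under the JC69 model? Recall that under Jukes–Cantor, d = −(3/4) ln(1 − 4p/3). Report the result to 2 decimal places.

0.83

d = −(3/4) ln(1 − 4p/3) = −0.75 ln(1 − 0.669333) = −0.75 ln(0.330667)
  = −0.75 × (-1.106643) = 0.829982 substitutions/site.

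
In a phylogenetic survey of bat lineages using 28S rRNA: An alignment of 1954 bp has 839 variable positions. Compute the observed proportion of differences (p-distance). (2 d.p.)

0.43

p = 839/1954 = 0.429375… ≈ 0.43 (to 2 d.p.).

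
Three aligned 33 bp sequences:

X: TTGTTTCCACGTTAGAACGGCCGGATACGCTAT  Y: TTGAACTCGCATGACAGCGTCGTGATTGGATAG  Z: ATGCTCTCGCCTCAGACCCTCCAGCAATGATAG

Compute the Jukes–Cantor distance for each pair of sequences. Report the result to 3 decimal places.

X–Y: 16/33 sites differ → p ≈ 0.484848, d = −0.75 ln(1 − 0.646464) = 0.779827 ≈ 0.780.
X–Z: 16/33 sites differ → p ≈ 0.484848, d = −0.75 ln(1 − 0.646464) = 0.779827 ≈ 0.780.
Y–Z: 14/33 sites differ → p ≈ 0.424242, d = −0.75 ln(1 − 0.565656) = 0.625439 ≈ 0.625.

d(X,Y) = 0.780, d(X,Z) = 0.780, d(Y,Z) = 0.625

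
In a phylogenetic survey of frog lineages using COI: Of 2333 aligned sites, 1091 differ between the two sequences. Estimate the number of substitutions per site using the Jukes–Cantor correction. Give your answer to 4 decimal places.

p = 1091/2333 ≈ 0.467638.
d = −(3/4) ln(1 − 4p/3) = −0.75 ln(1 − 0.623517) = −0.75 ln(0.376483)
  = −0.75 × (-0.976882) = 0.732662 substitutions/site.

0.7327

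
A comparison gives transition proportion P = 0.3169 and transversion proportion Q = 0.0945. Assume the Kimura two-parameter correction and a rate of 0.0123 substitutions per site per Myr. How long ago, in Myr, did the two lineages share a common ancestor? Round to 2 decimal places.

28.61

Under the Kimura two-parameter model, d = −½ ln(1 − 2P − Q) − ¼ ln(1 − 2Q).
1 − 2P − Q = 0.2717, giving −½ ln(0.2717) = 0.651528.
1 − 2Q = 0.811, giving −¼ ln(0.811) = 0.052372.
d = 0.651528 + 0.052372 = 0.703900.
Under a molecular clock d = 2μt, so t = d/(2μ) = 0.703900 / (2 × 0.0123) = 28.61 Myr.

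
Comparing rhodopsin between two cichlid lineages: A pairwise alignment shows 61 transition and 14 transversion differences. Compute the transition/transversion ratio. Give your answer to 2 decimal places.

4.36

R = 61/14 = 4.357142… ≈ 4.36 (to 2 d.p.).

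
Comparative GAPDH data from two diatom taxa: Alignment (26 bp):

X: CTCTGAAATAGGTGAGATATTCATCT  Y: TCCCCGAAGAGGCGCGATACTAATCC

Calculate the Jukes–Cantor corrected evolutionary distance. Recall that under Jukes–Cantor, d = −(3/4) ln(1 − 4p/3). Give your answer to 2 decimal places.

0.62

The sequences differ at 11 of 26 sites, so p = 11/26 ≈ 0.423077.
d = −(3/4) ln(1 − 4p/3) = −0.75 ln(1 − 0.564103) = −0.75 ln(0.435897)
  = −0.75 × (-0.830349) = 0.622762 substitutions/site.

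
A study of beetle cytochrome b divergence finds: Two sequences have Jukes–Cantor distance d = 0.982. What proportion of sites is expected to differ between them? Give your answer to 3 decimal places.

p = (3/4)(1 − e^(−4d/3)) = 0.75 × (1 − e^(-1.309333)) = 0.75 × (1 − 0.270000) = 0.547500.

0.548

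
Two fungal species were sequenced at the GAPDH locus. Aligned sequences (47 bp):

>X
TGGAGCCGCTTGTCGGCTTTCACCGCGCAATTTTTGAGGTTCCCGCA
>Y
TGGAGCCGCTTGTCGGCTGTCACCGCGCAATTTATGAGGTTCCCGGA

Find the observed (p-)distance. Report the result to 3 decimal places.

0.064

The sequences differ at 3 of 47 positions (sites 19, 34, 46).
p = 3/47 = 0.063829… ≈ 0.064 (to 3 d.p.).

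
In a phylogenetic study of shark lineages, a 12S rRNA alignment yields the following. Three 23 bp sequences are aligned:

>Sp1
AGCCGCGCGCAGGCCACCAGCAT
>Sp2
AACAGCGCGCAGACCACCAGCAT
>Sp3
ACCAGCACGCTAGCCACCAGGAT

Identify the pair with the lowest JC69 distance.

Sp1 and Sp2

Sp1–Sp2: 3/23 differ, p = 0.130, d = 0.143.
Sp1–Sp3: 6/23 differ, p = 0.261, d = 0.321.
Sp2–Sp3: 6/23 differ, p = 0.261, d = 0.321.
The smallest distance is between Sp1 and Sp2.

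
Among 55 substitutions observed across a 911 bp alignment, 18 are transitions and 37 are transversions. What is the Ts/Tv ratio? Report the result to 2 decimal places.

R = 18/37 = 0.486486… ≈ 0.49 (to 2 d.p.).

0.49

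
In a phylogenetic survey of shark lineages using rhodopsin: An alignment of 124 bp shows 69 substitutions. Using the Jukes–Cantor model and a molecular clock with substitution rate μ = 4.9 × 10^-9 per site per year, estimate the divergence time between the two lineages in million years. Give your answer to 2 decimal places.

p = 69/124 ≈ 0.556452.
d = −(3/4) ln(1 − 4p/3) = −0.75 ln(1 − 0.741936) = −0.75 ln(0.258064)
  = −0.75 × (-1.354548) = 1.015911 substitutions/site.
Under a molecular clock d = 2μt, so t = d/(2μ) = 1.015911 / (2 × 4.9 × 10^-9) = 103.66 million years.

103.66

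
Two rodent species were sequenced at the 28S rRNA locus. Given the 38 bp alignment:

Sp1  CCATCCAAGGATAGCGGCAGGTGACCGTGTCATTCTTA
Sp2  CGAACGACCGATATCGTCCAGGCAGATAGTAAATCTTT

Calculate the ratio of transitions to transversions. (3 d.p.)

0.059

Transitions are A↔G and C↔T; transversions are all other mismatches.
Transitions: 1. Transversions: 17.
R = 1/17 = 0.058823… ≈ 0.059 (to 3 d.p.).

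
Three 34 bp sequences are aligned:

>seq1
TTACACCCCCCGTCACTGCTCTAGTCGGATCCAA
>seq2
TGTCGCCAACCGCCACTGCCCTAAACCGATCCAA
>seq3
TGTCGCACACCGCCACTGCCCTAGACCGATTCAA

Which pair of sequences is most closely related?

seq1–seq2: 10/34 differ, p = 0.294, d = 0.373.
seq1–seq3: 10/34 differ, p = 0.294, d = 0.373.
seq2–seq3: 4/34 differ, p = 0.118, d = 0.128.
The smallest distance is between seq2 and seq3.

seq2 and seq3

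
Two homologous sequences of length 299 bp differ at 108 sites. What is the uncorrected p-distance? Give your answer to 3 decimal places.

p = 108/299 = 0.361204… ≈ 0.361 (to 3 d.p.).

0.361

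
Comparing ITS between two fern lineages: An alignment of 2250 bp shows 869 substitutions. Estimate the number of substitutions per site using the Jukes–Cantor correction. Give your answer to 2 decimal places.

p = 869/2250 ≈ 0.386222.
d = −(3/4) ln(1 − 4p/3) = −0.75 ln(1 − 0.514963) = −0.75 ln(0.485037)
  = −0.75 × (-0.723530) = 0.542648 substitutions/site.

0.54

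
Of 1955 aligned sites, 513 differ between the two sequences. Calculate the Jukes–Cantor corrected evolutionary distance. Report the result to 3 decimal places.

p = 513/1955 ≈ 0.262404.
d = −(3/4) ln(1 − 4p/3) = −0.75 ln(1 − 0.349872) = −0.75 ln(0.650128)
  = −0.75 × (-0.430586) = 0.322940 substitutions/site.

0.323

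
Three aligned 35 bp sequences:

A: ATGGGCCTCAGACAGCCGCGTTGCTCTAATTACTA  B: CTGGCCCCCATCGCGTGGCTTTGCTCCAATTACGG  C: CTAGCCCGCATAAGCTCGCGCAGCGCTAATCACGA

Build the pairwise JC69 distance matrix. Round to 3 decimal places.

A–B: 13/35 sites differ → p ≈ 0.371429, d = −0.75 ln(1 − 0.495239) = 0.512753 ≈ 0.513.
A–C: 14/35 sites differ → p = 0.4, d = −0.75 ln(1 − 0.533333) = 0.571605 ≈ 0.572.
B–C: 14/35 sites differ → p = 0.4, d = −0.75 ln(1 − 0.533333) = 0.571605 ≈ 0.572.

d(A,B) = 0.513, d(A,C) = 0.572, d(B,C) = 0.572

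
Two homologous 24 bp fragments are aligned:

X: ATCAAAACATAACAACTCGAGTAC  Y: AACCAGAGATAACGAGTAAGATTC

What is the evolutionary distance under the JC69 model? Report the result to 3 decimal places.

The sequences differ at 11 of 24 sites, so p = 11/24 ≈ 0.458333.
d = −(3/4) ln(1 − 4p/3) = −0.75 ln(1 − 0.611111) = −0.75 ln(0.388889)
  = −0.75 × (-0.944461) = 0.708346 substitutions/site.

0.708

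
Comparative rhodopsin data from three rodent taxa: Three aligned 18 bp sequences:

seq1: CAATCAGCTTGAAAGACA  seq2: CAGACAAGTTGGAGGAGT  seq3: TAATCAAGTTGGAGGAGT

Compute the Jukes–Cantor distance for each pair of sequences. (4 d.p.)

seq1–seq2: 8/18 sites differ → p ≈ 0.444444, d = −0.75 ln(1 − 0.592592) = 0.673455 ≈ 0.6735.
seq1–seq3: 7/18 sites differ → p ≈ 0.388889, d = −0.75 ln(1 − 0.518519) = 0.548166 ≈ 0.5482.
seq2–seq3: 3/18 sites differ → p ≈ 0.166667, d = −0.75 ln(1 − 0.222223) = 0.188487 ≈ 0.1885.

d(seq1,seq2) = 0.6735, d(seq1,seq3) = 0.5482, d(seq2,seq3) = 0.1885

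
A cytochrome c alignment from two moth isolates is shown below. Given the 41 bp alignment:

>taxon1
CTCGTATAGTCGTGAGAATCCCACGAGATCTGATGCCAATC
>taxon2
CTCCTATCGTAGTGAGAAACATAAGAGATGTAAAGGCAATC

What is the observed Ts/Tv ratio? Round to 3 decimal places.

Transitions are A↔G and C↔T; transversions are all other mismatches.
Transitions: 2. Transversions: 9.
R = 2/9 = 0.222222… ≈ 0.222 (to 3 d.p.).

0.222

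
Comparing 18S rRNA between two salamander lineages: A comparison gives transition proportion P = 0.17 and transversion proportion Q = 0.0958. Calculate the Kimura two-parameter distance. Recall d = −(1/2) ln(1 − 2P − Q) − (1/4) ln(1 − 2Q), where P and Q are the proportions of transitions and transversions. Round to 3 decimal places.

0.339

Under the Kimura two-parameter model, d = −½ ln(1 − 2P − Q) − ¼ ln(1 − 2Q).
1 − 2P − Q = 0.5642, giving −½ ln(0.5642) = 0.286173.
1 − 2Q = 0.8084, giving −¼ ln(0.8084) = 0.053175.
d = 0.286173 + 0.053175 = 0.339348.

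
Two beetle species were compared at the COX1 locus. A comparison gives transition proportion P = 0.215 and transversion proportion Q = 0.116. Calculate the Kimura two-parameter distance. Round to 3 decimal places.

0.461

Under the Kimura two-parameter model, d = −½ ln(1 − 2P − Q) − ¼ ln(1 − 2Q).
1 − 2P − Q = 0.454, giving −½ ln(0.454) = 0.394829.
1 − 2Q = 0.768, giving −¼ ln(0.768) = 0.065991.
d = 0.394829 + 0.065991 = 0.460820.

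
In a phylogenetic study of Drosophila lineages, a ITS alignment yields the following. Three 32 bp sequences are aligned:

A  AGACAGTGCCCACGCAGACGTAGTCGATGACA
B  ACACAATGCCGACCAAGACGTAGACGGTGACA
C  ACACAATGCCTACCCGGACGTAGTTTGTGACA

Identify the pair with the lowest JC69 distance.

A–B: 7/32 differ, p = 0.219, d = 0.259.
A–C: 8/32 differ, p = 0.250, d = 0.304.
B–C: 6/32 differ, p = 0.188, d = 0.216.
The smallest distance is between B and C.

B and C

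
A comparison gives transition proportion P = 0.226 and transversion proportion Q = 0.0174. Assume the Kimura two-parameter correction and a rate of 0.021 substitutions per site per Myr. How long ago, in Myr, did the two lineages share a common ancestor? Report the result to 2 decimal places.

Under the Kimura two-parameter model, d = −½ ln(1 − 2P − Q) − ¼ ln(1 − 2Q).
1 − 2P − Q = 0.5306, giving −½ ln(0.5306) = 0.316873.
1 − 2Q = 0.9652, giving −¼ ln(0.9652) = 0.008855.
d = 0.316873 + 0.008855 = 0.325728.
Under a molecular clock d = 2μt, so t = d/(2μ) = 0.325728 / (2 × 0.021) = 7.76 Myr.

7.76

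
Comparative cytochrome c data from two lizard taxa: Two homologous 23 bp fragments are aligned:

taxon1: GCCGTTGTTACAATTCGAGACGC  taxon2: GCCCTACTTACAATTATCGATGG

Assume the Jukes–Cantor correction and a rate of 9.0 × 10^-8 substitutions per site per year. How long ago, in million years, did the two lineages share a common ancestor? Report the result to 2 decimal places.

The sequences differ at 8 of 23 sites (4, 6, 7, 16, 17, 18, 21, 23), so p = 8/23 ≈ 0.347826.
d = −(3/4) ln(1 − 4p/3) = −0.75 ln(1 − 0.463768) = −0.75 ln(0.536232)
  = −0.75 × (-0.623188) = 0.467391 substitutions/site.
Under a molecular clock d = 2μt, so t = d/(2μ) = 0.467391 / (2 × 9.0 × 10^-8) = 2.60 million years.

2.60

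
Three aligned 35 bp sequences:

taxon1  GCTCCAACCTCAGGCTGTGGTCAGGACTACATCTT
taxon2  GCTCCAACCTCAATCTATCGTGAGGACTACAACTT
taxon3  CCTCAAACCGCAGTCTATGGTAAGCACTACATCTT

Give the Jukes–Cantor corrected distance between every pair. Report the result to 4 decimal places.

d(taxon1,taxon2) = 0.1946, d(taxon1,taxon3) = 0.2326, d(taxon2,taxon3) = 0.2726

taxon1–taxon2: 6/35 sites differ → p ≈ 0.171429, d = −0.75 ln(1 − 0.228572) = 0.194634 ≈ 0.1946.
taxon1–taxon3: 7/35 sites differ → p = 0.2, d = −0.75 ln(1 − 0.266667) = 0.232617 ≈ 0.2326.
taxon2–taxon3: 8/35 sites differ → p ≈ 0.228571, d = −0.75 ln(1 − 0.304761) = 0.272625 ≈ 0.2726.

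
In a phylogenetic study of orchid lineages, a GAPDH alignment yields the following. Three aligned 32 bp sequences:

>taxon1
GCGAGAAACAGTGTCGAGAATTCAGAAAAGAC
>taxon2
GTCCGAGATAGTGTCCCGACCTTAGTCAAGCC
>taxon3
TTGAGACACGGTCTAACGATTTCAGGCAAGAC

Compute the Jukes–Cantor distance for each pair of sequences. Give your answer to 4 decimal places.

d(taxon1,taxon2) = 0.5851, d(taxon1,taxon3) = 0.4598, d(taxon2,taxon3) = 0.6566

taxon1–taxon2: 13/32 sites differ → p = 0.40625, d = −0.75 ln(1 − 0.541667) = 0.585119 ≈ 0.5851.
taxon1–taxon3: 11/32 sites differ → p = 0.34375, d = −0.75 ln(1 − 0.458333) = 0.459828 ≈ 0.4598.
taxon2–taxon3: 14/32 sites differ → p = 0.4375, d = −0.75 ln(1 − 0.583333) = 0.656601 ≈ 0.6566.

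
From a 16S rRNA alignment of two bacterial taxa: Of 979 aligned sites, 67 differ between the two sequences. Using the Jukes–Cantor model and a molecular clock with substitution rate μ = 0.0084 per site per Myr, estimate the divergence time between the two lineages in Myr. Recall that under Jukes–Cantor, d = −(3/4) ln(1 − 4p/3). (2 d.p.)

p = 67/979 ≈ 0.068437.
d = −(3/4) ln(1 − 4p/3) = −0.75 ln(1 − 0.091249) = −0.75 ln(0.908751)
  = −0.75 × (-0.095684) = 0.071763 substitutions/site.
Under a molecular clock d = 2μt, so t = d/(2μ) = 0.071763 / (2 × 0.0084) = 4.27 Myr.

4.27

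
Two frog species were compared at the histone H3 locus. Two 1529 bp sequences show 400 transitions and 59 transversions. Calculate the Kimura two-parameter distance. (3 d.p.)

P = 400/1529 ≈ 0.261609 and Q = 59/1529 ≈ 0.038587.
Under the Kimura two-parameter model, d = −½ ln(1 − 2P − Q) − ¼ ln(1 − 2Q).
1 − 2P − Q = 0.438195, giving −½ ln(0.438195) = 0.412546.
1 − 2Q = 0.922826, giving −¼ ln(0.922826) = 0.020079.
d = 0.412546 + 0.020079 = 0.432625.

0.433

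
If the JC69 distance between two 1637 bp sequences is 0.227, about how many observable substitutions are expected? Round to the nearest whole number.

Invert JC69: p = (3/4)(1 − e^(−4d/3)) = 0.75 × (1 − e^(-0.302667)) = 0.75 × (1 − 0.738845) = 0.195866.
Expected differing sites = pL ≈ 0.195866 × 1637 = 320.632642 ≈ 321.

321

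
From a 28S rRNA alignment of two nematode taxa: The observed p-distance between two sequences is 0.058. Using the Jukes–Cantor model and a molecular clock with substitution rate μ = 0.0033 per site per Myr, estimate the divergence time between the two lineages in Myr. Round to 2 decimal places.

d = −(3/4) ln(1 − 4p/3) = −0.75 ln(1 − 0.077333) = −0.75 ln(0.922667)
  = −0.75 × (-0.080487) = 0.060365 substitutions/site.
Under a molecular clock d = 2μt, so t = d/(2μ) = 0.060365 / (2 × 0.0033) = 9.15 Myr.

9.15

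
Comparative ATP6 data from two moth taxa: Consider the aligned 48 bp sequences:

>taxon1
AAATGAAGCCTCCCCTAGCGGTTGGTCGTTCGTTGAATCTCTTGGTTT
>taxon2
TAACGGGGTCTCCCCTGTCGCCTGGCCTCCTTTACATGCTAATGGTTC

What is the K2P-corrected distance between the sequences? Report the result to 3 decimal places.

Of 48 sites, 11 differences are transitions and 11 are transversions, so P = 11/48 ≈ 0.229167 and Q = 11/48 ≈ 0.229167.
Under the Kimura two-parameter model, d = −½ ln(1 − 2P − Q) − ¼ ln(1 − 2Q).
1 − 2P − Q = 0.312499, giving −½ ln(0.312499) = 0.581577.
1 − 2Q = 0.541666, giving −¼ ln(0.541666) = 0.153276.
d = 0.581577 + 0.153276 = 0.734853.

0.735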